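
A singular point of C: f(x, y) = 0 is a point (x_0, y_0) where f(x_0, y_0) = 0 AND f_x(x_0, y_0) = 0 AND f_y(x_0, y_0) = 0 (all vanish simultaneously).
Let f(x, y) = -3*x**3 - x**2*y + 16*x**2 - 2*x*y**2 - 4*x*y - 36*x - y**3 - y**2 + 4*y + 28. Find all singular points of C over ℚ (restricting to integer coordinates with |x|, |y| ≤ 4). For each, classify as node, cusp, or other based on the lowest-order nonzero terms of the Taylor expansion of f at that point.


Singular points: {(2, -2)}; classification: cusp.

Compute partial derivatives:
  f_x = -9*x**2 - 2*x*y + 32*x - 2*y**2 - 4*y - 36.
  f_y = -x**2 - 4*x*y - 4*x - 3*y**2 - 2*y + 4.
Scan x_0 ∈ {−4, ..., 4}. For each x_0, f_y(x_0, y) is a polynomial in y; find its integer roots y ∈ {−4, ..., 4}, then test f_x and f at those candidates.
  x = -4: f_y(-4, y) = -3*y**2 + 14*y + 4; no integer root y with |y| ≤ 4.
  x = -3: f_y(-3, y) = -3*y**2 + 10*y + 7; no integer root y with |y| ≤ 4.
  x = -2: f_y(-2, y) = -3*y**2 + 6*y + 8; no integer root y with |y| ≤ 4.
  x = -1: f_y(-1, y) = -3*y**2 + 2*y + 7; no integer root y with |y| ≤ 4.
  x = 0: f_y(0, y) = -3*y**2 - 2*y + 4; no integer root y with |y| ≤ 4.
  x = 1: f_y(1, y) = -3*y**2 - 6*y - 1; no integer root y with |y| ≤ 4.
  x = 2: f_y(2, y) = -3*y**2 - 10*y - 8; vanishes at y ∈ {-2}. (2, -2): f_x = 0, f = 0 — SINGULAR.
  x = 3: f_y(3, y) = -3*y**2 - 14*y - 17; no integer root y with |y| ≤ 4.
  x = 4: f_y(4, y) = -3*y**2 - 18*y - 28; no integer root y with |y| ≤ 4.
Only singular point on the grid: (2, -2).
Classify: substitute x = 2 + u, y = -2 + v and expand: f = -3*u**3 - u**2*v - 2*u*v**2 - v**3 + v**2.
No constant or linear terms (consistent with a singular point). Quadratic part: v**2. Cubic part: -3*u**3 - u**2*v - 2*u*v**2 - v**3.
The quadratic part v**2 is a perfect square, so there is a single (double) tangent line v = 0, i.e. y = -2. Restricting the cubic part to that line (v = 0) leaves -3*u**3 ≠ 0, so f is not divisible by v and the branch is v² ≈ 3*u**3 to lowest order — this is a cusp.
Classification: cusp.


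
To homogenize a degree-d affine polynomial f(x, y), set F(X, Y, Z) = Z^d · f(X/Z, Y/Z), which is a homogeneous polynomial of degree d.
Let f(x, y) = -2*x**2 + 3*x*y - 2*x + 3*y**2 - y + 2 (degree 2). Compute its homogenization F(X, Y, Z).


F(X, Y, Z) = -2*X**2 + 3*X*Y - 2*X*Z + 3*Y**2 - Y*Z + 2*Z**2

deg(f) = 2.
Substitute x = X/Z, y = Y/Z into f, then multiply by Z^2.
  monomial -2·x^2·y^0 ↦ -2·X^2·Y^0·Z^0.
  monomial 3·x^1·y^1 ↦ 3·X^1·Y^1·Z^0.
  monomial -2·x^1·y^0 ↦ -2·X^1·Y^0·Z^1.
  monomial 3·x^0·y^2 ↦ 3·X^0·Y^2·Z^0.
  monomial -1·x^0·y^1 ↦ -1·X^0·Y^1·Z^1.
  monomial 2·x^0·y^0 ↦ 2·X^0·Y^0·Z^2.
Collecting: F(X, Y, Z) = -2*X**2 + 3*X*Y - 2*X*Z + 3*Y**2 - Y*Z + 2*Z**2.


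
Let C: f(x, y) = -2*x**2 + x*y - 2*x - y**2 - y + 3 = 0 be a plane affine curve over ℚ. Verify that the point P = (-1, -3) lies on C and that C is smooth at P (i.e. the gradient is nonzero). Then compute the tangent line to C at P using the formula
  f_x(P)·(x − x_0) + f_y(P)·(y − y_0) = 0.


Tangent line at P: -x + 4*y + 11 = 0.

Step 1: f(-1, -3) = 0, so P lies on C.
Step 2: partial derivatives
  f_x(x, y) = -4*x + y - 2, f_y(x, y) = x - 2*y - 1.
  f_x(P) = -1, f_y(P) = 4 (gradient nonzero, so P is smooth).
Step 3: tangent line at P: -1·(x − -1) + 4·(y − -3) = 0.
Expanding: -x + 4*y + 11 = 0.


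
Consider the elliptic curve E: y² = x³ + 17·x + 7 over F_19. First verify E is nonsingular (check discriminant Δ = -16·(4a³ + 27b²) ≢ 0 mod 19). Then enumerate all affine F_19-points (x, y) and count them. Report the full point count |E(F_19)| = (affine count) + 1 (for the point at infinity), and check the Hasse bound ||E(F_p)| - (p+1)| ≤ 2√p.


Affine points = {(0, 8), (0, 11), (1, 5), (1, 14), (2, 7), (2, 12), (3, 3), (3, 16), (4, 5), (4, 14), (8, 3), (8, 16), (11, 9), (11, 10), (12, 1), (12, 18), (14, 5), (14, 14), (16, 9), (16, 10)}; affine count = 20; |E(F_19)| = 21.

Discriminant check: Δ ∝ 4a³ + 27b² = 4·17³ + 27·7² = 4·4913 + 27·49 ≡ 18 (mod 19). Nonzero ⇒ E is nonsingular.
For each x ∈ F_19, compute rhs = x³ + 17·x + 7 mod 19, then count y ∈ F_19 with y² ≡ rhs.
  x = 0: rhs = 7, matching y values: 8, 11 (2 points).
  x = 1: rhs = 6, matching y values: 5, 14 (2 points).
  x = 2: rhs = 11, matching y values: 7, 12 (2 points).
  x = 3: rhs = 9, matching y values: 3, 16 (2 points).
  x = 4: rhs = 6, matching y values: 5, 14 (2 points).
  x = 5: rhs = 8, matching y values: none (0 points).
  x = 6: rhs = 2, matching y values: none (0 points).
  x = 7: rhs = 13, matching y values: none (0 points).
  x = 8: rhs = 9, matching y values: 3, 16 (2 points).
  x = 9: rhs = 15, matching y values: none (0 points).
  x = 10: rhs = 18, matching y values: none (0 points).
  x = 11: rhs = 5, matching y values: 9, 10 (2 points).
  x = 12: rhs = 1, matching y values: 1, 18 (2 points).
  x = 13: rhs = 12, matching y values: none (0 points).
  x = 14: rhs = 6, matching y values: 5, 14 (2 points).
  x = 15: rhs = 8, matching y values: none (0 points).
  x = 16: rhs = 5, matching y values: 9, 10 (2 points).
  x = 17: rhs = 3, matching y values: none (0 points).
  x = 18: rhs = 8, matching y values: none (0 points).
Total affine count: 20.
Full point count |E(F_19)| = 20 + 1 = 21.
Hasse bound: |21 − (19+1)| = |1| = 1 ≤ 2√19 ≈ 8.7178 ✓.


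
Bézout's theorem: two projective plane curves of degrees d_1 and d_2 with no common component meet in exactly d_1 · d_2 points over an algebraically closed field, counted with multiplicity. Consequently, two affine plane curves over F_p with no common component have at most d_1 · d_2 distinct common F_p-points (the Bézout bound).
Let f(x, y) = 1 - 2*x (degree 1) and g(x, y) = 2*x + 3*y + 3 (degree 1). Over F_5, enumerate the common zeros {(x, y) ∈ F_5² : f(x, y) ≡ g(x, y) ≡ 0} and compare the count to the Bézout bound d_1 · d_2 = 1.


Common zeros: {(3, 2)}; count = 1; Bézout bound = 1.

deg(f) = 1, deg(g) = 1, so Bézout bound = 1.
Scan x ∈ F_5. For each x, list the y ∈ F_5 with f(x, y) ≡ 0 and those with g(x, y) ≡ 0 (mod 5); the common zeros in that column are the intersection.
  x = 0: f ≡ 0 at y ∈ ∅; g ≡ 0 at y ∈ {4}; common: ∅.
  x = 1: f ≡ 0 at y ∈ ∅; g ≡ 0 at y ∈ {0}; common: ∅.
  x = 2: f ≡ 0 at y ∈ ∅; g ≡ 0 at y ∈ {1}; common: ∅.
  x = 3: f ≡ 0 at y ∈ {0, 1, 2, 3, 4}; g ≡ 0 at y ∈ {2}; common: {2}.
  x = 4: f ≡ 0 at y ∈ ∅; g ≡ 0 at y ∈ {3}; common: ∅.
Collecting: common zeros = {(3, 2)}, so the count is 1.
Comparison with the Bézout bound: 1 ≤ 1 = deg(f)·deg(g), as expected for curves with no common component (the bound is attained).


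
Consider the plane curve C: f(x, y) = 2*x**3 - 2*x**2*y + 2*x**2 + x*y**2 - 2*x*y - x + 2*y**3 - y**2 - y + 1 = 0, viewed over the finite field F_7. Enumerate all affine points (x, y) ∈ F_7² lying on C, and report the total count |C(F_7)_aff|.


Affine F_7-points: {(1, 4), (1, 6), (2, 6), (3, 0), (3, 1), (3, 5), (5, 3), (6, 3)}; count = 8.

For each of the 49 pairs (x, y) ∈ F_7², evaluate f(x, y) mod 7. Record the zeros.
  x = 0: [0↦1, 1↦1, 2↦4, 3↦1, 4↦4, 5↦4, 6↦6]  zeros at y ∈ ∅
  x = 1: [0↦4, 1↦1, 2↦3, 3↦1, 4↦0, 5↦5, 6↦0]  zeros at y ∈ {4, 6}
  x = 2: [0↦2, 1↦6, 2↦3, 3↦5, 4↦3, 5↦2, 6↦0]  zeros at y ∈ {6}
  x = 3: [0↦0, 1↦0, 2↦2, 3↦4, 4↦4, 5↦0, 6↦4]  zeros at y ∈ {0, 1, 5}
  x = 4: [0↦3, 1↦2, 2↦5, 3↦3, 4↦1, 5↦4, 6↦3]  zeros at y ∈ ∅
  x = 5: [0↦2, 1↦3, 2↦3, 3↦0, 4↦6, 5↦5, 6↦2]  zeros at y ∈ {3}
  x = 6: [0↦2, 1↦1, 2↦1, 3↦0, 4↦3, 5↦1, 6↦6]  zeros at y ∈ {3}
Collecting zeros: affine points = {(1, 4), (1, 6), (2, 6), (3, 0), (3, 1), (3, 5), (5, 3), (6, 3)}.
Total count |C(F_7)_aff| = 8.


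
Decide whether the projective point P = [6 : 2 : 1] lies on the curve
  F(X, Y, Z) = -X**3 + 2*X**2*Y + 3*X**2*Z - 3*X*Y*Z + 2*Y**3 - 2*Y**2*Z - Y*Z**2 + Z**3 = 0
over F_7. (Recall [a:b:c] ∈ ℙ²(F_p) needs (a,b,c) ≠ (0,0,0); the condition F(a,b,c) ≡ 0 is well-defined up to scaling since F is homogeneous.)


F(6,2,1) ≡ 0 (mod 7); P is on the curve.

Evaluate F(6, 2, 1) term-by-term (mod 7).
  -X**3 ↦ -1·216·1·1 = -216
  2*X**2*Y ↦ 2·36·2·1 = 144
  3*X**2*Z ↦ 3·36·1·1 = 108
  -3*X*Y*Z ↦ -3·6·2·1 = -36
  2*Y**3 ↦ 2·1·8·1 = 16
  -2*Y**2*Z ↦ -2·1·4·1 = -8
  -Y*Z**2 ↦ -1·1·2·1 = -2
  Z**3 ↦ 1·1·1·1 = 1
Sum: F(6, 2, 1) = (-216) + (144) + (108) + (-36) + (16) + (-8) + (-2) + (1) = 7.
Reducing mod 7: 7 ≡ 0 (mod 7).
Since F(a, b, c) ≡ 0 (mod 7), P lies on the curve.


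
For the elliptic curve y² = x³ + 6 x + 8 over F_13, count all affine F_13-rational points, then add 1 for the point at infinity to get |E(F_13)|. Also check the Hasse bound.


Affine points = {(3, 1), (3, 12), (6, 0), (7, 4), (7, 9), (8, 3), (8, 10), (11, 1), (11, 12), (12, 1), (12, 12)}; affine count = 11; |E(F_13)| = 12.

Discriminant check: Δ ∝ 4a³ + 27b² = 4·6³ + 27·8² = 4·216 + 27·64 ≡ 5 (mod 13). Nonzero ⇒ E is nonsingular.
For each x ∈ F_13, compute rhs = x³ + 6·x + 8 mod 13, then count y ∈ F_13 with y² ≡ rhs.
  x = 0: rhs = 8, matching y values: none (0 points).
  x = 1: rhs = 2, matching y values: none (0 points).
  x = 2: rhs = 2, matching y values: none (0 points).
  x = 3: rhs = 1, matching y values: 1, 12 (2 points).
  x = 4: rhs = 5, matching y values: none (0 points).
  x = 5: rhs = 7, matching y values: none (0 points).
  x = 6: rhs = 0, matching y values: 0 (1 points).
  x = 7: rhs = 3, matching y values: 4, 9 (2 points).
  x = 8: rhs = 9, matching y values: 3, 10 (2 points).
  x = 9: rhs = 11, matching y values: none (0 points).
  x = 10: rhs = 2, matching y values: none (0 points).
  x = 11: rhs = 1, matching y values: 1, 12 (2 points).
  x = 12: rhs = 1, matching y values: 1, 12 (2 points).
Total affine count: 11.
Full point count |E(F_13)| = 11 + 1 = 12.
Hasse bound: |12 − (13+1)| = |-2| = 2 ≤ 2√13 ≈ 7.2111 ✓.


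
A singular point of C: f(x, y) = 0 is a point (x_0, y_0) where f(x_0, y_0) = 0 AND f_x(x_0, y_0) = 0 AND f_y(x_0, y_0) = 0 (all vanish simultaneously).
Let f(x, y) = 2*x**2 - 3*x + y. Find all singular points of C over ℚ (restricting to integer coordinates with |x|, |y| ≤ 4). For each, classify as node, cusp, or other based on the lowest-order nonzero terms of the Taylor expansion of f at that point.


No singular points in the scanned grid; C is smooth there.

Compute partial derivatives:
  f_x = 4*x - 3.
  f_y = 1.
f_y = 1 is a nonzero constant, so f_y never vanishes: no point (x, y) can satisfy f = f_x = f_y = 0. In particular no (x, y) ∈ {−4, ..., 4}² is singular; the curve is smooth.


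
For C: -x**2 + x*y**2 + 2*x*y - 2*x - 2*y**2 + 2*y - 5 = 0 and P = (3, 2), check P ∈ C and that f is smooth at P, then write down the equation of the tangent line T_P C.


Tangent line at P: 12*y - 24 = 0.

Step 1: f(3, 2) = 0, so P lies on C.
Step 2: partial derivatives
  f_x(x, y) = -2*x + y**2 + 2*y - 2, f_y(x, y) = 2*x*y + 2*x - 4*y + 2.
  f_x(P) = 0, f_y(P) = 12 (gradient nonzero, so P is smooth).
Step 3: tangent line at P: 0·(x − 3) + 12·(y − 2) = 0.
Expanding: 12*y - 24 = 0.


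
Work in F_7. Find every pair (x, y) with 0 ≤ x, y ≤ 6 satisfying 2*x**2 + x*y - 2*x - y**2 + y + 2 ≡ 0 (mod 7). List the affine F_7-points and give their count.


Affine F_7-points: {(0, 2), (0, 6), (3, 0), (3, 4), (5, 0), (5, 6)}; count = 6.

For each of the 49 pairs (x, y) ∈ F_7², evaluate f(x, y) mod 7. Record the zeros.
  x = 0: [0↦2, 1↦2, 2↦0, 3↦3, 4↦4, 5↦3, 6↦0]  zeros at y ∈ {2, 6}
  x = 1: [0↦2, 1↦3, 2↦2, 3↦6, 4↦1, 5↦1, 6↦6]  zeros at y ∈ ∅
  x = 2: [0↦6, 1↦1, 2↦1, 3↦6, 4↦2, 5↦3, 6↦2]  zeros at y ∈ ∅
  x = 3: [0↦0, 1↦3, 2↦4, 3↦3, 4↦0, 5↦2, 6↦2]  zeros at y ∈ {0, 4}
  x = 4: [0↦5, 1↦2, 2↦4, 3↦4, 4↦2, 5↦5, 6↦6]  zeros at y ∈ ∅
  x = 5: [0↦0, 1↦5, 2↦1, 3↦2, 4↦1, 5↦5, 6↦0]  zeros at y ∈ {0, 6}
  x = 6: [0↦6, 1↦5, 2↦2, 3↦4, 4↦4, 5↦2, 6↦5]  zeros at y ∈ ∅
Collecting zeros: affine points = {(0, 2), (0, 6), (3, 0), (3, 4), (5, 0), (5, 6)}.
Total count |C(F_7)_aff| = 6.


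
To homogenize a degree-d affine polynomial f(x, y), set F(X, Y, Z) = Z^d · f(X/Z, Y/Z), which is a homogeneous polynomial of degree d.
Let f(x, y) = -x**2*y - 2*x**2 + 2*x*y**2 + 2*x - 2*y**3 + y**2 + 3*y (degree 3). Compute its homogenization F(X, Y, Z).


F(X, Y, Z) = -X**2*Y - 2*X**2*Z + 2*X*Y**2 + 2*X*Z**2 - 2*Y**3 + Y**2*Z + 3*Y*Z**2

deg(f) = 3.
Substitute x = X/Z, y = Y/Z into f, then multiply by Z^3.
  monomial -1·x^2·y^1 ↦ -1·X^2·Y^1·Z^0.
  monomial -2·x^2·y^0 ↦ -2·X^2·Y^0·Z^1.
  monomial 2·x^1·y^2 ↦ 2·X^1·Y^2·Z^0.
  monomial 2·x^1·y^0 ↦ 2·X^1·Y^0·Z^2.
  monomial -2·x^0·y^3 ↦ -2·X^0·Y^3·Z^0.
  monomial 1·x^0·y^2 ↦ 1·X^0·Y^2·Z^1.
  monomial 3·x^0·y^1 ↦ 3·X^0·Y^1·Z^2.
Collecting: F(X, Y, Z) = -X**2*Y - 2*X**2*Z + 2*X*Y**2 + 2*X*Z**2 - 2*Y**3 + Y**2*Z + 3*Y*Z**2.


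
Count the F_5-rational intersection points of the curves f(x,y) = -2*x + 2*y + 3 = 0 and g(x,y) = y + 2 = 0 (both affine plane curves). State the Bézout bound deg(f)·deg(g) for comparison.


Common zeros: {(2, 3)}; count = 1; Bézout bound = 1.

deg(f) = 1, deg(g) = 1, so Bézout bound = 1.
Scan x ∈ F_5. For each x, list the y ∈ F_5 with f(x, y) ≡ 0 and those with g(x, y) ≡ 0 (mod 5); the common zeros in that column are the intersection.
  x = 0: f ≡ 0 at y ∈ {1}; g ≡ 0 at y ∈ {3}; common: ∅.
  x = 1: f ≡ 0 at y ∈ {2}; g ≡ 0 at y ∈ {3}; common: ∅.
  x = 2: f ≡ 0 at y ∈ {3}; g ≡ 0 at y ∈ {3}; common: {3}.
  x = 3: f ≡ 0 at y ∈ {4}; g ≡ 0 at y ∈ {3}; common: ∅.
  x = 4: f ≡ 0 at y ∈ {0}; g ≡ 0 at y ∈ {3}; common: ∅.
Collecting: common zeros = {(2, 3)}, so the count is 1.
Comparison with the Bézout bound: 1 ≤ 1 = deg(f)·deg(g), as expected for curves with no common component (the bound is attained).


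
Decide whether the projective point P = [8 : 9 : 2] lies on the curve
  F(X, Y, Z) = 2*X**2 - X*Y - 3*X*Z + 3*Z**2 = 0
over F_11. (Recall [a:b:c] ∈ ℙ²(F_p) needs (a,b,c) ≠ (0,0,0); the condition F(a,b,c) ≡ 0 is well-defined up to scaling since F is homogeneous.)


F(8,9,2) ≡ 9 (mod 11); P is NOT on the curve.

Evaluate F(8, 9, 2) term-by-term (mod 11).
  2*X**2 ↦ 2·64·1·1 = 128
  -X*Y ↦ -1·8·9·1 = -72
  -3*X*Z ↦ -3·8·1·2 = -48
  3*Z**2 ↦ 3·1·1·4 = 12
Sum: F(8, 9, 2) = (128) + (-72) + (-48) + (12) = 20.
Reducing mod 11: 20 ≡ 9 (mod 11).
Since F(a, b, c) ≡ 9 ≠ 0 (mod 11), P does NOT lie on the curve.


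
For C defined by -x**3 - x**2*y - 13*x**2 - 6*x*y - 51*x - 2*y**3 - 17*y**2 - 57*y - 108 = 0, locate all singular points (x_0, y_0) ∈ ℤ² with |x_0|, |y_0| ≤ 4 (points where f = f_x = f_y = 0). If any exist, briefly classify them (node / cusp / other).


Singular points: {(-3, -3)}; classification: node.

Compute partial derivatives:
  f_x = -3*x**2 - 2*x*y - 26*x - 6*y - 51.
  f_y = -x**2 - 6*x - 6*y**2 - 34*y - 57.
Scan x_0 ∈ {−4, ..., 4}. For each x_0, f_y(x_0, y) is a polynomial in y; find its integer roots y ∈ {−4, ..., 4}, then test f_x and f at those candidates.
  x = -4: f_y(-4, y) = -6*y**2 - 34*y - 49; no integer root y with |y| ≤ 4.
  x = -3: f_y(-3, y) = -6*y**2 - 34*y - 48; vanishes at y ∈ {-3}. (-3, -3): f_x = 0, f = 0 — SINGULAR.
  x = -2: f_y(-2, y) = -6*y**2 - 34*y - 49; no integer root y with |y| ≤ 4.
  x = -1: f_y(-1, y) = -6*y**2 - 34*y - 52; no integer root y with |y| ≤ 4.
  x = 0: f_y(0, y) = -6*y**2 - 34*y - 57; no integer root y with |y| ≤ 4.
  x = 1: f_y(1, y) = -6*y**2 - 34*y - 64; no integer root y with |y| ≤ 4.
  x = 2: f_y(2, y) = -6*y**2 - 34*y - 73; no integer root y with |y| ≤ 4.
  x = 3: f_y(3, y) = -6*y**2 - 34*y - 84; no integer root y with |y| ≤ 4.
  x = 4: f_y(4, y) = -6*y**2 - 34*y - 97; no integer root y with |y| ≤ 4.
Only singular point on the grid: (-3, -3).
Classify: substitute x = -3 + u, y = -3 + v and expand: f = -u**3 - u**2*v - u**2 - 2*v**3 + v**2.
No constant or linear terms (consistent with a singular point). Quadratic part: -u**2 + v**2. Cubic part: -u**3 - u**2*v - 2*v**3.
The quadratic part v**2 - u**2 = (v − u)(v + u) splits into two distinct linear factors, so there are two distinct tangent lines y − -3 = ±(x − -3) — this is a node (ordinary double point).
Classification: node.


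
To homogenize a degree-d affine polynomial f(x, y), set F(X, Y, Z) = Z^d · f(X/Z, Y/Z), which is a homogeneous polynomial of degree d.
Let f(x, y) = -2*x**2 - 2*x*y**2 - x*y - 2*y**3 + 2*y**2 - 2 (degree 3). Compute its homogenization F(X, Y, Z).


F(X, Y, Z) = -2*X**2*Z - 2*X*Y**2 - X*Y*Z - 2*Y**3 + 2*Y**2*Z - 2*Z**3

deg(f) = 3.
Substitute x = X/Z, y = Y/Z into f, then multiply by Z^3.
  monomial -2·x^2·y^0 ↦ -2·X^2·Y^0·Z^1.
  monomial -2·x^1·y^2 ↦ -2·X^1·Y^2·Z^0.
  monomial -1·x^1·y^1 ↦ -1·X^1·Y^1·Z^1.
  monomial -2·x^0·y^3 ↦ -2·X^0·Y^3·Z^0.
  monomial 2·x^0·y^2 ↦ 2·X^0·Y^2·Z^1.
  monomial -2·x^0·y^0 ↦ -2·X^0·Y^0·Z^3.
Collecting: F(X, Y, Z) = -2*X**2*Z - 2*X*Y**2 - X*Y*Z - 2*Y**3 + 2*Y**2*Z - 2*Z**3.


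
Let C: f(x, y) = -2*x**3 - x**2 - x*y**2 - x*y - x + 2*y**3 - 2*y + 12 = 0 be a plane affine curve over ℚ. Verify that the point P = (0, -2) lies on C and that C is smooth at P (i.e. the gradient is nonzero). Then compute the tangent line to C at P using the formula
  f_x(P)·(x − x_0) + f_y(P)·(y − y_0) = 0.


Tangent line at P: -3*x + 22*y + 44 = 0.

Step 1: f(0, -2) = 0, so P lies on C.
Step 2: partial derivatives
  f_x(x, y) = -6*x**2 - 2*x - y**2 - y - 1, f_y(x, y) = -2*x*y - x + 6*y**2 - 2.
  f_x(P) = -3, f_y(P) = 22 (gradient nonzero, so P is smooth).
Step 3: tangent line at P: -3·(x − 0) + 22·(y − -2) = 0.
Expanding: -3*x + 22*y + 44 = 0.


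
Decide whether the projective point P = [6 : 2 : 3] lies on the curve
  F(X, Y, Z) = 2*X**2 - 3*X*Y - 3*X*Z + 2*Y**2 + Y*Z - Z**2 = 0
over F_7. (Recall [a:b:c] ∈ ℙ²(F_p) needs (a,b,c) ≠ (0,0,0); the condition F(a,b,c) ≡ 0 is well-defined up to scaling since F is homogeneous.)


F(6,2,3) ≡ 1 (mod 7); P is NOT on the curve.

Evaluate F(6, 2, 3) term-by-term (mod 7).
  2*X**2 ↦ 2·36·1·1 = 72
  -3*X*Y ↦ -3·6·2·1 = -36
  -3*X*Z ↦ -3·6·1·3 = -54
  2*Y**2 ↦ 2·1·4·1 = 8
  Y*Z ↦ 1·1·2·3 = 6
  -Z**2 ↦ -1·1·1·9 = -9
Sum: F(6, 2, 3) = (72) + (-36) + (-54) + (8) + (6) + (-9) = -13.
Reducing mod 7: -13 ≡ 1 (mod 7).
Since F(a, b, c) ≡ 1 ≠ 0 (mod 7), P does NOT lie on the curve.


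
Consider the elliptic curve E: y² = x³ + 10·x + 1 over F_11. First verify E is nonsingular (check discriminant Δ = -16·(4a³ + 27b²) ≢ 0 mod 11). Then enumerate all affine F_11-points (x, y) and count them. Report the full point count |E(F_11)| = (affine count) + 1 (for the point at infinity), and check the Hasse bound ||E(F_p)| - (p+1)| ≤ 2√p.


Affine points = {(0, 1), (0, 10), (1, 1), (1, 10), (3, 5), (3, 6), (5, 0), (10, 1), (10, 10)}; affine count = 9; |E(F_11)| = 10.

Discriminant check: Δ ∝ 4a³ + 27b² = 4·10³ + 27·1² = 4·1000 + 27·1 ≡ 1 (mod 11). Nonzero ⇒ E is nonsingular.
For each x ∈ F_11, compute rhs = x³ + 10·x + 1 mod 11, then count y ∈ F_11 with y² ≡ rhs.
  x = 0: rhs = 1, matching y values: 1, 10 (2 points).
  x = 1: rhs = 1, matching y values: 1, 10 (2 points).
  x = 2: rhs = 7, matching y values: none (0 points).
  x = 3: rhs = 3, matching y values: 5, 6 (2 points).
  x = 4: rhs = 6, matching y values: none (0 points).
  x = 5: rhs = 0, matching y values: 0 (1 points).
  x = 6: rhs = 2, matching y values: none (0 points).
  x = 7: rhs = 7, matching y values: none (0 points).
  x = 8: rhs = 10, matching y values: none (0 points).
  x = 9: rhs = 6, matching y values: none (0 points).
  x = 10: rhs = 1, matching y values: 1, 10 (2 points).
Total affine count: 9.
Full point count |E(F_11)| = 9 + 1 = 10.
Hasse bound: |10 − (11+1)| = |-2| = 2 ≤ 2√11 ≈ 6.6332 ✓.


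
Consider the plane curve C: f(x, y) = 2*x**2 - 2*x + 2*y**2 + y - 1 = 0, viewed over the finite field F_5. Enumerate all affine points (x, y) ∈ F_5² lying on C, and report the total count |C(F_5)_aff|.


Affine F_5-points: {(0, 3), (0, 4), (1, 3), (1, 4)}; count = 4.

For each of the 25 pairs (x, y) ∈ F_5², evaluate f(x, y) mod 5. Record the zeros.
  x = 0: [0↦4, 1↦2, 2↦4, 3↦0, 4↦0]  zeros at y ∈ {3, 4}
  x = 1: [0↦4, 1↦2, 2↦4, 3↦0, 4↦0]  zeros at y ∈ {3, 4}
  x = 2: [0↦3, 1↦1, 2↦3, 3↦4, 4↦4]  zeros at y ∈ ∅
  x = 3: [0↦1, 1↦4, 2↦1, 3↦2, 4↦2]  zeros at y ∈ ∅
  x = 4: [0↦3, 1↦1, 2↦3, 3↦4, 4↦4]  zeros at y ∈ ∅
Collecting zeros: affine points = {(0, 3), (0, 4), (1, 3), (1, 4)}.
Total count |C(F_5)_aff| = 4.


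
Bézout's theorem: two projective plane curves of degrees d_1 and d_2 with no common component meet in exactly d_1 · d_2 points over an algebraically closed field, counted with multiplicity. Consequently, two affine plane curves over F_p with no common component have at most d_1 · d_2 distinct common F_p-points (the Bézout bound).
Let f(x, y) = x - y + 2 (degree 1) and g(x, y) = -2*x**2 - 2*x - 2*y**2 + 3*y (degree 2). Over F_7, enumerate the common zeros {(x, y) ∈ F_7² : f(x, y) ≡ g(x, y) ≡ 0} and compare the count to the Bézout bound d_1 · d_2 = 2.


Common zeros: ∅; count = 0; Bézout bound = 2.

deg(f) = 1, deg(g) = 2, so Bézout bound = 2.
Scan x ∈ F_7. For each x, list the y ∈ F_7 with f(x, y) ≡ 0 and those with g(x, y) ≡ 0 (mod 7); the common zeros in that column are the intersection.
  x = 0: f ≡ 0 at y ∈ {2}; g ≡ 0 at y ∈ {0, 5}; common: ∅.
  x = 1: f ≡ 0 at y ∈ {3}; g ≡ 0 at y ∈ ∅; common: ∅.
  x = 2: f ≡ 0 at y ∈ {4}; g ≡ 0 at y ∈ {2, 3}; common: ∅.
  x = 3: f ≡ 0 at y ∈ {5}; g ≡ 0 at y ∈ ∅; common: ∅.
  x = 4: f ≡ 0 at y ∈ {6}; g ≡ 0 at y ∈ {2, 3}; common: ∅.
  x = 5: f ≡ 0 at y ∈ {0}; g ≡ 0 at y ∈ ∅; common: ∅.
  x = 6: f ≡ 0 at y ∈ {1}; g ≡ 0 at y ∈ {0, 5}; common: ∅.
Collecting: common zeros = ∅, so the count is 0.
Comparison with the Bézout bound: 0 ≤ 2 = deg(f)·deg(g), as expected for curves with no common component (the affine F_7-count falls short of the bound because intersections may lie at infinity, over extension fields, or carry multiplicity).


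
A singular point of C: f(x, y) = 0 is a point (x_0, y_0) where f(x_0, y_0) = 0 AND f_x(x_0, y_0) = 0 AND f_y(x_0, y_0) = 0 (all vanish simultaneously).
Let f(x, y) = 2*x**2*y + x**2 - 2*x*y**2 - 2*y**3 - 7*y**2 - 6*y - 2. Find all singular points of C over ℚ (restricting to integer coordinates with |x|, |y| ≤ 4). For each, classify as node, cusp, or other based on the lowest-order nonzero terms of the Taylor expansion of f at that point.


Singular points: {(-1, -1)}; classification: node.

Compute partial derivatives:
  f_x = 4*x*y + 2*x - 2*y**2.
  f_y = 2*x**2 - 4*x*y - 6*y**2 - 14*y - 6.
Scan x_0 ∈ {−4, ..., 4}. For each x_0, f_y(x_0, y) is a polynomial in y; find its integer roots y ∈ {−4, ..., 4}, then test f_x and f at those candidates.
  x = -4: f_y(-4, y) = -6*y**2 + 2*y + 26; no integer root y with |y| ≤ 4.
  x = -3: f_y(-3, y) = -6*y**2 - 2*y + 12; no integer root y with |y| ≤ 4.
  x = -2: f_y(-2, y) = -6*y**2 - 6*y + 2; no integer root y with |y| ≤ 4.
  x = -1: f_y(-1, y) = -6*y**2 - 10*y - 4; vanishes at y ∈ {-1}. (-1, -1): f_x = 0, f = 0 — SINGULAR.
  x = 0: f_y(0, y) = -6*y**2 - 14*y - 6; no integer root y with |y| ≤ 4.
  x = 1: f_y(1, y) = -6*y**2 - 18*y - 4; no integer root y with |y| ≤ 4.
  x = 2: f_y(2, y) = -6*y**2 - 22*y + 2; no integer root y with |y| ≤ 4.
  x = 3: f_y(3, y) = -6*y**2 - 26*y + 12; no integer root y with |y| ≤ 4.
  x = 4: f_y(4, y) = -6*y**2 - 30*y + 26; no integer root y with |y| ≤ 4.
Only singular point on the grid: (-1, -1).
Classify: substitute x = -1 + u, y = -1 + v and expand: f = 2*u**2*v - u**2 - 2*u*v**2 - 2*v**3 + v**2.
No constant or linear terms (consistent with a singular point). Quadratic part: -u**2 + v**2. Cubic part: 2*u**2*v - 2*u*v**2 - 2*v**3.
The quadratic part v**2 - u**2 = (v − u)(v + u) splits into two distinct linear factors, so there are two distinct tangent lines y − -1 = ±(x − -1) — this is a node (ordinary double point).
Classification: node.


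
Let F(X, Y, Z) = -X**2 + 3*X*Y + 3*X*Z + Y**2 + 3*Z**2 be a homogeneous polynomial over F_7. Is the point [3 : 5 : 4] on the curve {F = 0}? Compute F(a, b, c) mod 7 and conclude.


F(3,5,4) ≡ 5 (mod 7); P is NOT on the curve.

Evaluate F(3, 5, 4) term-by-term (mod 7).
  -X**2 ↦ -1·9·1·1 = -9
  3*X*Y ↦ 3·3·5·1 = 45
  3*X*Z ↦ 3·3·1·4 = 36
  Y**2 ↦ 1·1·25·1 = 25
  3*Z**2 ↦ 3·1·1·16 = 48
Sum: F(3, 5, 4) = (-9) + (45) + (36) + (25) + (48) = 145.
Reducing mod 7: 145 ≡ 5 (mod 7).
Since F(a, b, c) ≡ 5 ≠ 0 (mod 7), P does NOT lie on the curve.


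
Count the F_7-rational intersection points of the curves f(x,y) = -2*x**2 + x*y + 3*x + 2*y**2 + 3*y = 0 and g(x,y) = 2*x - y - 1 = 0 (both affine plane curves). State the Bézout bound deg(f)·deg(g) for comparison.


Common zeros: {(1, 1), (6, 4)}; count = 2; Bézout bound = 2.

deg(f) = 2, deg(g) = 1, so Bézout bound = 2.
Scan x ∈ F_7. For each x, list the y ∈ F_7 with f(x, y) ≡ 0 and those with g(x, y) ≡ 0 (mod 7); the common zeros in that column are the intersection.
  x = 0: f ≡ 0 at y ∈ {0, 2}; g ≡ 0 at y ∈ {6}; common: ∅.
  x = 1: f ≡ 0 at y ∈ {1, 4}; g ≡ 0 at y ∈ {1}; common: {1}.
  x = 2: f ≡ 0 at y ∈ ∅; g ≡ 0 at y ∈ {3}; common: ∅.
  x = 3: f ≡ 0 at y ∈ ∅; g ≡ 0 at y ∈ {5}; common: ∅.
  x = 4: f ≡ 0 at y ∈ ∅; g ≡ 0 at y ∈ {0}; common: ∅.
  x = 5: f ≡ 0 at y ∈ {0, 3}; g ≡ 0 at y ∈ {2}; common: ∅.
  x = 6: f ≡ 0 at y ∈ {2, 4}; g ≡ 0 at y ∈ {4}; common: {4}.
Collecting: common zeros = {(1, 1), (6, 4)}, so the count is 2.
Comparison with the Bézout bound: 2 ≤ 2 = deg(f)·deg(g), as expected for curves with no common component (the bound is attained).


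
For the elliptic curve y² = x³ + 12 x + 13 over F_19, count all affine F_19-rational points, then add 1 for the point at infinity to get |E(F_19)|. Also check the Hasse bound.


Affine points = {(1, 8), (1, 11), (2, 8), (2, 11), (3, 0), (4, 7), (4, 12), (6, 4), (6, 15), (12, 2), (12, 17), (16, 8), (16, 11), (17, 0), (18, 0)}; affine count = 15; |E(F_19)| = 16.

Discriminant check: Δ ∝ 4a³ + 27b² = 4·12³ + 27·13² = 4·1728 + 27·169 ≡ 18 (mod 19). Nonzero ⇒ E is nonsingular.
For each x ∈ F_19, compute rhs = x³ + 12·x + 13 mod 19, then count y ∈ F_19 with y² ≡ rhs.
  x = 0: rhs = 13, matching y values: none (0 points).
  x = 1: rhs = 7, matching y values: 8, 11 (2 points).
  x = 2: rhs = 7, matching y values: 8, 11 (2 points).
  x = 3: rhs = 0, matching y values: 0 (1 points).
  x = 4: rhs = 11, matching y values: 7, 12 (2 points).
  x = 5: rhs = 8, matching y values: none (0 points).
  x = 6: rhs = 16, matching y values: 4, 15 (2 points).
  x = 7: rhs = 3, matching y values: none (0 points).
  x = 8: rhs = 13, matching y values: none (0 points).
  x = 9: rhs = 14, matching y values: none (0 points).
  x = 10: rhs = 12, matching y values: none (0 points).
  x = 11: rhs = 13, matching y values: none (0 points).
  x = 12: rhs = 4, matching y values: 2, 17 (2 points).
  x = 13: rhs = 10, matching y values: none (0 points).
  x = 14: rhs = 18, matching y values: none (0 points).
  x = 15: rhs = 15, matching y values: none (0 points).
  x = 16: rhs = 7, matching y values: 8, 11 (2 points).
  x = 17: rhs = 0, matching y values: 0 (1 points).
  x = 18: rhs = 0, matching y values: 0 (1 points).
Total affine count: 15.
Full point count |E(F_19)| = 15 + 1 = 16.
Hasse bound: |16 − (19+1)| = |-4| = 4 ≤ 2√19 ≈ 8.7178 ✓.


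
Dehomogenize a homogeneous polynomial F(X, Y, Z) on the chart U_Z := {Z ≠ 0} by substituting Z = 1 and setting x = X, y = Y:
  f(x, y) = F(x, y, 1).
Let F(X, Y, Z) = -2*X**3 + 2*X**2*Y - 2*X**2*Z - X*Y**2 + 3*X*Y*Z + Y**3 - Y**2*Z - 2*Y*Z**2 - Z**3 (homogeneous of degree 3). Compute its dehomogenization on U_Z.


f(x, y) = -2*x**3 + 2*x**2*y - 2*x**2 - x*y**2 + 3*x*y + y**3 - y**2 - 2*y - 1

On U_Z we set Z = 1. Each monomial c·X^i·Y^j·Z^k in F becomes c·x^i·y^j·1^k = c·x^i·y^j.
Substituting Z = 1: F(X, Y, 1) = -2*x**3 + 2*x**2*y - 2*x**2 - x*y**2 + 3*x*y + y**3 - y**2 - 2*y - 1.
Note: deg(f) ≤ deg(F) = 3; strict inequality happens when F is divisible by Z (lost terms).


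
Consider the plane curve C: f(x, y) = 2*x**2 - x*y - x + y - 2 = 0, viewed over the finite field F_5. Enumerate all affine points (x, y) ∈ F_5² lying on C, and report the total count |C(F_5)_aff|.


Affine F_5-points: {(0, 2), (2, 4), (3, 4), (4, 2)}; count = 4.

For each of the 25 pairs (x, y) ∈ F_5², evaluate f(x, y) mod 5. Record the zeros.
  x = 0: [0↦3, 1↦4, 2↦0, 3↦1, 4↦2]  zeros at y ∈ {2}
  x = 1: [0↦4, 1↦4, 2↦4, 3↦4, 4↦4]  zeros at y ∈ ∅
  x = 2: [0↦4, 1↦3, 2↦2, 3↦1, 4↦0]  zeros at y ∈ {4}
  x = 3: [0↦3, 1↦1, 2↦4, 3↦2, 4↦0]  zeros at y ∈ {4}
  x = 4: [0↦1, 1↦3, 2↦0, 3↦2, 4↦4]  zeros at y ∈ {2}
Collecting zeros: affine points = {(0, 2), (2, 4), (3, 4), (4, 2)}.
Total count |C(F_5)_aff| = 4.


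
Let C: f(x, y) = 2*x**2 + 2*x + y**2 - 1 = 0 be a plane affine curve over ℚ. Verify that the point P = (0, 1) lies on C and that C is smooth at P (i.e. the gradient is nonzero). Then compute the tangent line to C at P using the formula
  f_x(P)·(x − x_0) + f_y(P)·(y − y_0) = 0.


Tangent line at P: 2*x + 2*y - 2 = 0.

Step 1: f(0, 1) = 0, so P lies on C.
Step 2: partial derivatives
  f_x(x, y) = 4*x + 2, f_y(x, y) = 2*y.
  f_x(P) = 2, f_y(P) = 2 (gradient nonzero, so P is smooth).
Step 3: tangent line at P: 2·(x − 0) + 2·(y − 1) = 0.
Expanding: 2*x + 2*y - 2 = 0.


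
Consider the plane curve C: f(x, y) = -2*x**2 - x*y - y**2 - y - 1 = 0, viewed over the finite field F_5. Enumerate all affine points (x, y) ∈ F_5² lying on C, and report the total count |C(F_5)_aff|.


Affine F_5-points: {(3, 3)}; count = 1.

For each of the 25 pairs (x, y) ∈ F_5², evaluate f(x, y) mod 5. Record the zeros.
  x = 0: [0↦4, 1↦2, 2↦3, 3↦2, 4↦4]  zeros at y ∈ ∅
  x = 1: [0↦2, 1↦4, 2↦4, 3↦2, 4↦3]  zeros at y ∈ ∅
  x = 2: [0↦1, 1↦2, 2↦1, 3↦3, 4↦3]  zeros at y ∈ ∅
  x = 3: [0↦1, 1↦1, 2↦4, 3↦0, 4↦4]  zeros at y ∈ {3}
  x = 4: [0↦2, 1↦1, 2↦3, 3↦3, 4↦1]  zeros at y ∈ ∅
Collecting zeros: affine points = {(3, 3)}.
Total count |C(F_5)_aff| = 1.


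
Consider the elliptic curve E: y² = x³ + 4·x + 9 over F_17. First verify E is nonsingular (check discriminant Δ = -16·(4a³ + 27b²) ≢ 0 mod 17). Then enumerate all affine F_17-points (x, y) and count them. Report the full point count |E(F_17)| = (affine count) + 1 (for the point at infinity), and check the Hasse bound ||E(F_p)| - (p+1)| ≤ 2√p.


Affine points = {(0, 3), (0, 14), (2, 5), (2, 12), (4, 2), (4, 15), (5, 1), (5, 16), (8, 3), (8, 14), (9, 3), (9, 14), (12, 0), (14, 2), (14, 15), (16, 2), (16, 15)}; affine count = 17; |E(F_17)| = 18.

Discriminant check: Δ ∝ 4a³ + 27b² = 4·4³ + 27·9² = 4·64 + 27·81 ≡ 12 (mod 17). Nonzero ⇒ E is nonsingular.
For each x ∈ F_17, compute rhs = x³ + 4·x + 9 mod 17, then count y ∈ F_17 with y² ≡ rhs.
  x = 0: rhs = 9, matching y values: 3, 14 (2 points).
  x = 1: rhs = 14, matching y values: none (0 points).
  x = 2: rhs = 8, matching y values: 5, 12 (2 points).
  x = 3: rhs = 14, matching y values: none (0 points).
  x = 4: rhs = 4, matching y values: 2, 15 (2 points).
  x = 5: rhs = 1, matching y values: 1, 16 (2 points).
  x = 6: rhs = 11, matching y values: none (0 points).
  x = 7: rhs = 6, matching y values: none (0 points).
  x = 8: rhs = 9, matching y values: 3, 14 (2 points).
  x = 9: rhs = 9, matching y values: 3, 14 (2 points).
  x = 10: rhs = 12, matching y values: none (0 points).
  x = 11: rhs = 7, matching y values: none (0 points).
  x = 12: rhs = 0, matching y values: 0 (1 points).
  x = 13: rhs = 14, matching y values: none (0 points).
  x = 14: rhs = 4, matching y values: 2, 15 (2 points).
  x = 15: rhs = 10, matching y values: none (0 points).
  x = 16: rhs = 4, matching y values: 2, 15 (2 points).
Total affine count: 17.
Full point count |E(F_17)| = 17 + 1 = 18.
Hasse bound: |18 − (17+1)| = |0| = 0 ≤ 2√17 ≈ 8.2462 ✓.


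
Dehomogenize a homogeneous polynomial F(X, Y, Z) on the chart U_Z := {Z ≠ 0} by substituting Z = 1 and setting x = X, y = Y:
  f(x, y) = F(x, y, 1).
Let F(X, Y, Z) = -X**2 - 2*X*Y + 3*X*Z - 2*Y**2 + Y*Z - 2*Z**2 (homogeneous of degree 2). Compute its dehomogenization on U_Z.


f(x, y) = -x**2 - 2*x*y + 3*x - 2*y**2 + y - 2

On U_Z we set Z = 1. Each monomial c·X^i·Y^j·Z^k in F becomes c·x^i·y^j·1^k = c·x^i·y^j.
Substituting Z = 1: F(X, Y, 1) = -x**2 - 2*x*y + 3*x - 2*y**2 + y - 2.
Note: deg(f) ≤ deg(F) = 2; strict inequality happens when F is divisible by Z (lost terms).


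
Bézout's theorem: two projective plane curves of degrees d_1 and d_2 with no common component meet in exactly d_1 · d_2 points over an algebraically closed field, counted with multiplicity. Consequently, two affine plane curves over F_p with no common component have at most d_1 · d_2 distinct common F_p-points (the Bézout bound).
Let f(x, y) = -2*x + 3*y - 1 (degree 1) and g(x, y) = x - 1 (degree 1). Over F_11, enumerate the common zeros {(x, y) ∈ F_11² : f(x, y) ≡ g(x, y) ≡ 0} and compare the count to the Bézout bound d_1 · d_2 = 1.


Common zeros: {(1, 1)}; count = 1; Bézout bound = 1.

deg(f) = 1, deg(g) = 1, so Bézout bound = 1.
Scan x ∈ F_11. For each x, list the y ∈ F_11 with f(x, y) ≡ 0 and those with g(x, y) ≡ 0 (mod 11); the common zeros in that column are the intersection.
  x = 0: f ≡ 0 at y ∈ {4}; g ≡ 0 at y ∈ ∅; common: ∅.
  x = 1: f ≡ 0 at y ∈ {1}; g ≡ 0 at y ∈ {0, 1, 2, 3, 4, 5, 6, 7, 8, 9, 10}; common: {1}.
  x = 2: f ≡ 0 at y ∈ {9}; g ≡ 0 at y ∈ ∅; common: ∅.
  x = 3: f ≡ 0 at y ∈ {6}; g ≡ 0 at y ∈ ∅; common: ∅.
  x = 4: f ≡ 0 at y ∈ {3}; g ≡ 0 at y ∈ ∅; common: ∅.
  x = 5: f ≡ 0 at y ∈ {0}; g ≡ 0 at y ∈ ∅; common: ∅.
  x = 6: f ≡ 0 at y ∈ {8}; g ≡ 0 at y ∈ ∅; common: ∅.
  x = 7: f ≡ 0 at y ∈ {5}; g ≡ 0 at y ∈ ∅; common: ∅.
  x = 8: f ≡ 0 at y ∈ {2}; g ≡ 0 at y ∈ ∅; common: ∅.
  x = 9: f ≡ 0 at y ∈ {10}; g ≡ 0 at y ∈ ∅; common: ∅.
  x = 10: f ≡ 0 at y ∈ {7}; g ≡ 0 at y ∈ ∅; common: ∅.
Collecting: common zeros = {(1, 1)}, so the count is 1.
Comparison with the Bézout bound: 1 ≤ 1 = deg(f)·deg(g), as expected for curves with no common component (the bound is attained).


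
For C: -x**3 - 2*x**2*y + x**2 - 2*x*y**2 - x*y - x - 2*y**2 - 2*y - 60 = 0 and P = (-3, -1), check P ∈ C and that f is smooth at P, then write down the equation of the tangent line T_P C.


Tangent line at P: -47*x - 25*y - 166 = 0.

Step 1: f(-3, -1) = 0, so P lies on C.
Step 2: partial derivatives
  f_x(x, y) = -3*x**2 - 4*x*y + 2*x - 2*y**2 - y - 1, f_y(x, y) = -2*x**2 - 4*x*y - x - 4*y - 2.
  f_x(P) = -47, f_y(P) = -25 (gradient nonzero, so P is smooth).
Step 3: tangent line at P: -47·(x − -3) + -25·(y − -1) = 0.
Expanding: -47*x - 25*y - 166 = 0.


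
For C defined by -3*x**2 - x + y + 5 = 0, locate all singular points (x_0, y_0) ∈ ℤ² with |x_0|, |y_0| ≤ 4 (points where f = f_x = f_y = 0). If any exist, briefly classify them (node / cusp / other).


No singular points in the scanned grid; C is smooth there.

Compute partial derivatives:
  f_x = -6*x - 1.
  f_y = 1.
f_y = 1 is a nonzero constant, so f_y never vanishes: no point (x, y) can satisfy f = f_x = f_y = 0. In particular no (x, y) ∈ {−4, ..., 4}² is singular; the curve is smooth.


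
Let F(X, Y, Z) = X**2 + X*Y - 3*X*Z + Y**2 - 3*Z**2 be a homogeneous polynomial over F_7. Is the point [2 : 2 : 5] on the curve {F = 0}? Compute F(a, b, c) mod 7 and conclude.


F(2,2,5) ≡ 5 (mod 7); P is NOT on the curve.

Evaluate F(2, 2, 5) term-by-term (mod 7).
  X**2 ↦ 1·4·1·1 = 4
  X*Y ↦ 1·2·2·1 = 4
  -3*X*Z ↦ -3·2·1·5 = -30
  Y**2 ↦ 1·1·4·1 = 4
  -3*Z**2 ↦ -3·1·1·25 = -75
Sum: F(2, 2, 5) = (4) + (4) + (-30) + (4) + (-75) = -93.
Reducing mod 7: -93 ≡ 5 (mod 7).
Since F(a, b, c) ≡ 5 ≠ 0 (mod 7), P does NOT lie on the curve.


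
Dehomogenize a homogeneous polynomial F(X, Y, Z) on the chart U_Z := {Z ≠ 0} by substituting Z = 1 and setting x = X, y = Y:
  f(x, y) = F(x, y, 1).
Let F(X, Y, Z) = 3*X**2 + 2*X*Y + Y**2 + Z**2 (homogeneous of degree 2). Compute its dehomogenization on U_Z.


f(x, y) = 3*x**2 + 2*x*y + y**2 + 1

On U_Z we set Z = 1. Each monomial c·X^i·Y^j·Z^k in F becomes c·x^i·y^j·1^k = c·x^i·y^j.
Substituting Z = 1: F(X, Y, 1) = 3*x**2 + 2*x*y + y**2 + 1.
Note: deg(f) ≤ deg(F) = 2; strict inequality happens when F is divisible by Z (lost terms).


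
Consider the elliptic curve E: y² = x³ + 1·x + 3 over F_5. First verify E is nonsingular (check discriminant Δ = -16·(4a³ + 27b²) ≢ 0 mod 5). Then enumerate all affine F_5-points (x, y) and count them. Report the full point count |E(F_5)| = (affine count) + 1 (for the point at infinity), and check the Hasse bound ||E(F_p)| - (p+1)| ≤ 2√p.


Affine points = {(1, 0), (4, 1), (4, 4)}; affine count = 3; |E(F_5)| = 4.

Discriminant check: Δ ∝ 4a³ + 27b² = 4·1³ + 27·3² = 4·1 + 27·9 ≡ 2 (mod 5). Nonzero ⇒ E is nonsingular.
For each x ∈ F_5, compute rhs = x³ + 1·x + 3 mod 5, then count y ∈ F_5 with y² ≡ rhs.
  x = 0: rhs = 3, matching y values: none (0 points).
  x = 1: rhs = 0, matching y values: 0 (1 points).
  x = 2: rhs = 3, matching y values: none (0 points).
  x = 3: rhs = 3, matching y values: none (0 points).
  x = 4: rhs = 1, matching y values: 1, 4 (2 points).
Total affine count: 3.
Full point count |E(F_5)| = 3 + 1 = 4.
Hasse bound: |4 − (5+1)| = |-2| = 2 ≤ 2√5 ≈ 4.4721 ✓.


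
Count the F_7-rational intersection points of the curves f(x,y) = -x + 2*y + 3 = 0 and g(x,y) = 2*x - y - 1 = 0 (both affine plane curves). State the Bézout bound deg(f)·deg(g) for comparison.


Common zeros: {(2, 3)}; count = 1; Bézout bound = 1.

deg(f) = 1, deg(g) = 1, so Bézout bound = 1.
Scan x ∈ F_7. For each x, list the y ∈ F_7 with f(x, y) ≡ 0 and those with g(x, y) ≡ 0 (mod 7); the common zeros in that column are the intersection.
  x = 0: f ≡ 0 at y ∈ {2}; g ≡ 0 at y ∈ {6}; common: ∅.
  x = 1: f ≡ 0 at y ∈ {6}; g ≡ 0 at y ∈ {1}; common: ∅.
  x = 2: f ≡ 0 at y ∈ {3}; g ≡ 0 at y ∈ {3}; common: {3}.
  x = 3: f ≡ 0 at y ∈ {0}; g ≡ 0 at y ∈ {5}; common: ∅.
  x = 4: f ≡ 0 at y ∈ {4}; g ≡ 0 at y ∈ {0}; common: ∅.
  x = 5: f ≡ 0 at y ∈ {1}; g ≡ 0 at y ∈ {2}; common: ∅.
  x = 6: f ≡ 0 at y ∈ {5}; g ≡ 0 at y ∈ {4}; common: ∅.
Collecting: common zeros = {(2, 3)}, so the count is 1.
Comparison with the Bézout bound: 1 ≤ 1 = deg(f)·deg(g), as expected for curves with no common component (the bound is attained).


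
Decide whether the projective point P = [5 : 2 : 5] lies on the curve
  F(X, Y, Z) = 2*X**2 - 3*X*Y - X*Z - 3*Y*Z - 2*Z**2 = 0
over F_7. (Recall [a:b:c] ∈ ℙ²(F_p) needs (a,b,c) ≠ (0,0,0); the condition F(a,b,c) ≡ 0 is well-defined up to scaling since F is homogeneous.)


F(5,2,5) ≡ 6 (mod 7); P is NOT on the curve.

Evaluate F(5, 2, 5) term-by-term (mod 7).
  2*X**2 ↦ 2·25·1·1 = 50
  -3*X*Y ↦ -3·5·2·1 = -30
  -X*Z ↦ -1·5·1·5 = -25
  -3*Y*Z ↦ -3·1·2·5 = -30
  -2*Z**2 ↦ -2·1·1·25 = -50
Sum: F(5, 2, 5) = (50) + (-30) + (-25) + (-30) + (-50) = -85.
Reducing mod 7: -85 ≡ 6 (mod 7).
Since F(a, b, c) ≡ 6 ≠ 0 (mod 7), P does NOT lie on the curve.


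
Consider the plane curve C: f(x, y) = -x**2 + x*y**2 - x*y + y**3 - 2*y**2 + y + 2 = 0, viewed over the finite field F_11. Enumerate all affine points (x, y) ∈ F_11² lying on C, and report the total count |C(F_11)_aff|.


Affine F_11-points: {(1, 9), (2, 3), (4, 3), (5, 2), (5, 8), (5, 9), (7, 8), (8, 2), (9, 6), (10, 6)}; count = 10.

For each of the 121 pairs (x, y) ∈ F_11², evaluate f(x, y) mod 11. Record the zeros.
  x = 0: [0↦2, 1↦2, 2↦4, 3↦3, 4↦5, 5↦5, 6↦9, 7↦1, 8↦9, 9↦6, 10↦9]  zeros at y ∈ ∅
  x = 1: [0↦1, 1↦1, 2↦5, 3↦8, 4↦5, 5↦2, 6↦5, 7↦9, 8↦9, 9↦0, 10↦10]  zeros at y ∈ {9}
  x = 2: [0↦9, 1↦9, 2↦4, 3↦0, 4↦3, 5↦8, 6↦10, 7↦4, 8↦7, 9↦3, 10↦9]  zeros at y ∈ {3}
  x = 3: [0↦4, 1↦4, 2↦1, 3↦1, 4↦10, 5↦1, 6↦2, 7↦8, 8↦3, 9↦4, 10↦6]  zeros at y ∈ ∅
  x = 4: [0↦8, 1↦8, 2↦7, 3↦0, 4↦4, 5↦3, 6↦3, 7↦10, 8↦8, 9↦3, 10↦1]  zeros at y ∈ {3}
  x = 5: [0↦10, 1↦10, 2↦0, 3↦8, 4↦7, 5↦3, 6↦2, 7↦10, 8↦0, 9↦0, 10↦5]  zeros at y ∈ {2, 8, 9}
  x = 6: [0↦10, 1↦10, 2↦2, 3↦3, 4↦8, 5↦1, 6↦10, 7↦8, 8↦1, 9↦6, 10↦7]  zeros at y ∈ ∅
  x = 7: [0↦8, 1↦8, 2↦2, 3↦7, 4↦7, 5↦8, 6↦5, 7↦4, 8↦0, 9↦10, 10↦7]  zeros at y ∈ {8}
  x = 8: [0↦4, 1↦4, 2↦0, 3↦9, 4↦4, 5↦2, 6↦9, 7↦9, 8↦8, 9↦1, 10↦5]  zeros at y ∈ {2}
  x = 9: [0↦9, 1↦9, 2↦7, 3↦9, 4↦10, 5↦5, 6↦0, 7↦1, 8↦3, 9↦1, 10↦1]  zeros at y ∈ {6}
  x = 10: [0↦1, 1↦1, 2↦1, 3↦7, 4↦3, 5↦6, 6↦0, 7↦2, 8↦7, 9↦10, 10↦6]  zeros at y ∈ {6}
Collecting zeros: affine points = {(1, 9), (2, 3), (4, 3), (5, 2), (5, 8), (5, 9), (7, 8), (8, 2), (9, 6), (10, 6)}.
Total count |C(F_11)_aff| = 10.
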